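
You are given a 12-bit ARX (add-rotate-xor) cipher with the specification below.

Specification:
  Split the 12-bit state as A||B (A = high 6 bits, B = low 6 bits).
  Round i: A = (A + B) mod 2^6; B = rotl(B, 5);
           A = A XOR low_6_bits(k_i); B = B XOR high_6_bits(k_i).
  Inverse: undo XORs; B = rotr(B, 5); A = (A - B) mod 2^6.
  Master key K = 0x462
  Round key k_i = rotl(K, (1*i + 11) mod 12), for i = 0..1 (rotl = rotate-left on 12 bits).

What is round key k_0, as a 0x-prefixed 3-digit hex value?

0x231

K = 0x462
k_0 = rotl(K, (1*0+11) mod 12) = rotl(K, 11) = 0x231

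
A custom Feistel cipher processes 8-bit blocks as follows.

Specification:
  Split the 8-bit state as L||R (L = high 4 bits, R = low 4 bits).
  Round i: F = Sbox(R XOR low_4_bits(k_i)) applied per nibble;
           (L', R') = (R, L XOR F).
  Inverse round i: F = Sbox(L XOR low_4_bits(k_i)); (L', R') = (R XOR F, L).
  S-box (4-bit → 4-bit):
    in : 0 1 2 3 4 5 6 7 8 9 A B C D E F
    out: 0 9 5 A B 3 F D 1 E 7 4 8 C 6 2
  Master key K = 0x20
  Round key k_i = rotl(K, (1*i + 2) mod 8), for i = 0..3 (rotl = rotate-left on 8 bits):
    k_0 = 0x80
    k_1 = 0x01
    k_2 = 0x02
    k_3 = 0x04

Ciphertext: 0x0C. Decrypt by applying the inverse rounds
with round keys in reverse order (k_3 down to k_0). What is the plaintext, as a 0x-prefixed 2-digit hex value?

s_0 = ciphertext = 0x0C
s_1 = InvRound(s_0, k_3) = 0x70
s_2 = InvRound(s_1, k_2) = 0x37
s_3 = InvRound(s_2, k_1) = 0x23
s_4 = InvRound(s_3, k_0) = 0x62

0x62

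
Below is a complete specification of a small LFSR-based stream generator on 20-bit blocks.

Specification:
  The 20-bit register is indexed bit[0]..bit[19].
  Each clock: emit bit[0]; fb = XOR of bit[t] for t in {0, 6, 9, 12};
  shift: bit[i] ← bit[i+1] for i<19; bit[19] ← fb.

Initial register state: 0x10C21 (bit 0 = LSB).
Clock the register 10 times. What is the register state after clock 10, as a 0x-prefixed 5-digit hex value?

reg_0 = 0x10C21
clock 1: out=1, reg = 0x88610
clock 2: out=0, reg = 0xC4308
clock 3: out=0, reg = 0xE2184
clock 4: out=0, reg = 0x710C2
clock 5: out=0, reg = 0x38861
clock 6: out=1, reg = 0x1C430
clock 7: out=0, reg = 0x0E218
clock 8: out=0, reg = 0x8710C
clock 9: out=0, reg = 0xC3886
clock 10: out=0, reg = 0xE1C43

0xE1C43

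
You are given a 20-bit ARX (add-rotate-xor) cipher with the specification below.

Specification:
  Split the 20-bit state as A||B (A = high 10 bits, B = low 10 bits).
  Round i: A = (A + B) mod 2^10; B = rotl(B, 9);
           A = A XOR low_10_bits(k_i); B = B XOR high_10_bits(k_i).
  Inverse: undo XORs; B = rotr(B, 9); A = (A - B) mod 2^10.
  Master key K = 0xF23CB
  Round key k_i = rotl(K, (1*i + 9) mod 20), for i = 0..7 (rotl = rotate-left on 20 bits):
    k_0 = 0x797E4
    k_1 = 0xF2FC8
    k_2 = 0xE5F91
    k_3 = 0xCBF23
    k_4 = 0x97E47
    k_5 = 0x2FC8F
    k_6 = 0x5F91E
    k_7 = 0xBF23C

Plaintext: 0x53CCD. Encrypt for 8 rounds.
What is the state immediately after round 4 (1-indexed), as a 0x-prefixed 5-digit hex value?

s_0 = plaintext = 0x53CCD
s_1 = Round(s_0, k_0) = 0x7E383
s_2 = Round(s_1, k_1) = 0xACC0A
s_3 = Round(s_2, k_2) = 0x4B392
s_4 = Round(s_3, k_3) = 0xE76E6
s_5 = Round(s_4, k_4) = 0x3132C
s_6 = Round(s_5, k_5) = 0xDFD29
s_7 = Round(s_6, k_6) = 0x6DBEA
s_8 = Round(s_7, k_7) = 0xE7309

0xE76E6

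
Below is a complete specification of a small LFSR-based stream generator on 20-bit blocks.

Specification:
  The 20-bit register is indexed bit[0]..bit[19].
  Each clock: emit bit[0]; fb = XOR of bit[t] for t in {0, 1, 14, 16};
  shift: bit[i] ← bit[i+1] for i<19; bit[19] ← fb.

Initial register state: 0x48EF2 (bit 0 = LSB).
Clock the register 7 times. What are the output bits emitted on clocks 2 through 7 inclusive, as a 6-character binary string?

100111

reg_0 = 0x48EF2
clock 1: out=0, reg = 0xA4779
clock 2: out=1, reg = 0x523BC
clock 3: out=0, reg = 0xA91DE
clock 4: out=0, reg = 0xD48EF
clock 5: out=1, reg = 0x6A477
clock 6: out=1, reg = 0x3523B
clock 7: out=1, reg = 0x1A91D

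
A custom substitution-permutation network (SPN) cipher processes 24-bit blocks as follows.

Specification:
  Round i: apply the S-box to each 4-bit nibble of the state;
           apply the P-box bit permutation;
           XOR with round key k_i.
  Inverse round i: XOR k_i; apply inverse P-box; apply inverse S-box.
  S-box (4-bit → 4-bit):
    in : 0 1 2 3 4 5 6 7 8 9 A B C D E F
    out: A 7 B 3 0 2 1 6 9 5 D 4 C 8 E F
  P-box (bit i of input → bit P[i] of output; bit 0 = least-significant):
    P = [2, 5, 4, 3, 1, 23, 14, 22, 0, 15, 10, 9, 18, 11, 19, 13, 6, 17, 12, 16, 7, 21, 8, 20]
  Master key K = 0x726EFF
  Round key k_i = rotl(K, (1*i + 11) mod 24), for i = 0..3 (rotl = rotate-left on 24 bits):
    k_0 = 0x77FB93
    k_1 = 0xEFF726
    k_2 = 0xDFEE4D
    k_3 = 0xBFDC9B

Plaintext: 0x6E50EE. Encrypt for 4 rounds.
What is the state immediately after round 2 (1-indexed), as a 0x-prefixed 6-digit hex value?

0x2B5A35

s_0 = plaintext = 0x6E50EE
s_1 = Round(s_0, k_0) = 0xB4212B
s_2 = Round(s_1, k_1) = 0x2B5A35
s_3 = Round(s_2, k_2) = 0x6FF0EE
s_4 = Round(s_3, k_3) = 0x702663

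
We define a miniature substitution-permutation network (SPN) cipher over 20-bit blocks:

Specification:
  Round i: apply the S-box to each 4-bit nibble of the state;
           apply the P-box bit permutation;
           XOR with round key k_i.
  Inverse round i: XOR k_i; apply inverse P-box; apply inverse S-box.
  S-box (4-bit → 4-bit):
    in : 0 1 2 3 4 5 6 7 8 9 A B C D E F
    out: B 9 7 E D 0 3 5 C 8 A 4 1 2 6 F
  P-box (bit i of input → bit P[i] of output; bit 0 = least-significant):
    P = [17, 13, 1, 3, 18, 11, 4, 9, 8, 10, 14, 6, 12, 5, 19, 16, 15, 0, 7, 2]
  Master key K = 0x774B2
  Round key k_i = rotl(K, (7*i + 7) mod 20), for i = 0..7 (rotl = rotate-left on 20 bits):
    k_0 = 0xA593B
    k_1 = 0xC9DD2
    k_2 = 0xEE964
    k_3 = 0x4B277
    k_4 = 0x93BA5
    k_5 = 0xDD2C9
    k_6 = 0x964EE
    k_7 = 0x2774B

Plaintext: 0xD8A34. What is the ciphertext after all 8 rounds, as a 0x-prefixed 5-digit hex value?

s_0 = plaintext = 0xD8A34
s_1 = Round(s_0, k_0) = 0x15760
s_2 = Round(s_1, k_1) = 0xA74DE
s_3 = Round(s_2, k_2) = 0x69023
s_4 = Round(s_3, k_3) = 0x11F2C
s_5 = Round(s_4, k_4) = 0xEE6F1
s_6 = Round(s_5, k_5) = 0x3DD70
s_7 = Round(s_6, k_6) = 0xF4053
s_8 = Round(s_7, k_7) = 0xBC284

0xBC284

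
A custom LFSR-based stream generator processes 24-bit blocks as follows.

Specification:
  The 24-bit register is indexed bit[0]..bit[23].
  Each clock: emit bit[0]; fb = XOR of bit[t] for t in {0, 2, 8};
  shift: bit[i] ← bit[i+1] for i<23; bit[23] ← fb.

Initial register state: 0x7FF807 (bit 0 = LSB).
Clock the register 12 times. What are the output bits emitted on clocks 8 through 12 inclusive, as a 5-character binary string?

reg_0 = 0x7FF807
clock 1: out=1, reg = 0x3FFC03
clock 2: out=1, reg = 0x9FFE01
clock 3: out=1, reg = 0xCFFF00
clock 4: out=0, reg = 0xE7FF80
clock 5: out=0, reg = 0xF3FFC0
clock 6: out=0, reg = 0xF9FFE0
clock 7: out=0, reg = 0xFCFFF0
clock 8: out=0, reg = 0xFE7FF8
clock 9: out=0, reg = 0xFF3FFC
clock 10: out=0, reg = 0x7F9FFE
clock 11: out=0, reg = 0x3FCFFF
clock 12: out=1, reg = 0x9FE7FF

00001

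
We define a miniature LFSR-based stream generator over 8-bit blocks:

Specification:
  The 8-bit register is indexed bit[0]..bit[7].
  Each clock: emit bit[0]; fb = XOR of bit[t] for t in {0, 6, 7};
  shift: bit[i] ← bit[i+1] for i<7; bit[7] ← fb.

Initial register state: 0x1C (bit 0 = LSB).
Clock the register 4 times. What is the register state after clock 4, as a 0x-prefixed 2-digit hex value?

0x41

reg_0 = 0x1C
clock 1: out=0, reg = 0x0E
clock 2: out=0, reg = 0x07
clock 3: out=1, reg = 0x83
clock 4: out=1, reg = 0x41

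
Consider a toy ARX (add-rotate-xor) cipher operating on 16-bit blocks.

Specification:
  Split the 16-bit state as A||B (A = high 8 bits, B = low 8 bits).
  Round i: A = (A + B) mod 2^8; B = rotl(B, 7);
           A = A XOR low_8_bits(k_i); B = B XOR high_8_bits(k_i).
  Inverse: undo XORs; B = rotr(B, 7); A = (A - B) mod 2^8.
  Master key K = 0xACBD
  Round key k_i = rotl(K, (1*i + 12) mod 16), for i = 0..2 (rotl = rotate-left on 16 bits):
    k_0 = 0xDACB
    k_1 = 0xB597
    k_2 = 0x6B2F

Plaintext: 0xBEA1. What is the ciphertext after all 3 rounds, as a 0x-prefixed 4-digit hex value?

0x9633

s_0 = plaintext = 0xBEA1
s_1 = Round(s_0, k_0) = 0x940A
s_2 = Round(s_1, k_1) = 0x09B0
s_3 = Round(s_2, k_2) = 0x9633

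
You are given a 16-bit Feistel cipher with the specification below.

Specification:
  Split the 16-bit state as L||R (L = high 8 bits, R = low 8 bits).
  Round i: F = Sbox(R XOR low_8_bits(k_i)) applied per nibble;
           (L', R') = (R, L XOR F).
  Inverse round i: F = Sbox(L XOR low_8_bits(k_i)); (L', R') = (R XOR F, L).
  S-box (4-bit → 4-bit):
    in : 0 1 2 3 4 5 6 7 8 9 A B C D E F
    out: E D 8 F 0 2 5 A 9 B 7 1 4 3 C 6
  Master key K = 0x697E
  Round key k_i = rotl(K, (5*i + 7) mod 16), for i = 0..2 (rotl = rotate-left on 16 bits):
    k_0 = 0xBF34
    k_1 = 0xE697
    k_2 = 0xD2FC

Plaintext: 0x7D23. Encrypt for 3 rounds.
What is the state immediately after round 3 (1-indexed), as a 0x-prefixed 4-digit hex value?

s_0 = plaintext = 0x7D23
s_1 = Round(s_0, k_0) = 0x23A7
s_2 = Round(s_1, k_1) = 0xA7DD
s_3 = Round(s_2, k_2) = 0xDD2A

0xDD2A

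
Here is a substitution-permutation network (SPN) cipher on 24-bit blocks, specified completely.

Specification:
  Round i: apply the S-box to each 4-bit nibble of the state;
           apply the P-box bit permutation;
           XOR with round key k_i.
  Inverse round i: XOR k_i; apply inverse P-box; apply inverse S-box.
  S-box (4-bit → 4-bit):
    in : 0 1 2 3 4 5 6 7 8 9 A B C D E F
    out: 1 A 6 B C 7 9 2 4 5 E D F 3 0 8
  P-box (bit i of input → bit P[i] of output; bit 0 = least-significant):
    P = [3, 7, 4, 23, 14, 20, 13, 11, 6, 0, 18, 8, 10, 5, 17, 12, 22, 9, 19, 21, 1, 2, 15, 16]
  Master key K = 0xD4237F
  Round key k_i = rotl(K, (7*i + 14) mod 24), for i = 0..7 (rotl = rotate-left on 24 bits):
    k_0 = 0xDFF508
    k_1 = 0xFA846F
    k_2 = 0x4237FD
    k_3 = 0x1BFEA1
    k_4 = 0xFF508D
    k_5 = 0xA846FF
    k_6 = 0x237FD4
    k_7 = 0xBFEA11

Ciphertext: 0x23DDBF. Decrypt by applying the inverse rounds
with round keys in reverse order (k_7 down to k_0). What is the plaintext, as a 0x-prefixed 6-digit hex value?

s_0 = ciphertext = 0x23DDBF
s_1 = InvRound(s_0, k_7) = 0xD23423
s_2 = InvRound(s_1, k_6) = 0x33733A
s_3 = InvRound(s_2, k_5) = 0x18B321
s_4 = InvRound(s_3, k_4) = 0xA32493
s_5 = InvRound(s_4, k_3) = 0x9A1E34
s_6 = InvRound(s_5, k_2) = 0xE9E3A3
s_7 = InvRound(s_6, k_1) = 0x17965D
s_8 = InvRound(s_7, k_0) = 0x75E394

0x75E394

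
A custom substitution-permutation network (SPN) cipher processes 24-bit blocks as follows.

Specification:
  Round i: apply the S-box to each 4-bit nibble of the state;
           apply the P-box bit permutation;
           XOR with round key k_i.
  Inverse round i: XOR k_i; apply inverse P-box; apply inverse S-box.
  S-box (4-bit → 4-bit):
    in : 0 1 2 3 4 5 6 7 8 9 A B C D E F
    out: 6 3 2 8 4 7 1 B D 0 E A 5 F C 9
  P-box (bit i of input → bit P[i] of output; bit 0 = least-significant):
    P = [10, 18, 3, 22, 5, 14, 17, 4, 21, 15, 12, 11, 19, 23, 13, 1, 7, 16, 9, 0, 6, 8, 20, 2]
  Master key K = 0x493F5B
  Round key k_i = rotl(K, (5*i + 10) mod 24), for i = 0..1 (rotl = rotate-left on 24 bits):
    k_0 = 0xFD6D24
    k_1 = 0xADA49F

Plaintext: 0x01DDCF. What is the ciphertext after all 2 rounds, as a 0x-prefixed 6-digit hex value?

s_0 = plaintext = 0x01DDCF
s_1 = Round(s_0, k_0) = 0x06D086
s_2 = Round(s_1, k_1) = 0x37112D

0x37112D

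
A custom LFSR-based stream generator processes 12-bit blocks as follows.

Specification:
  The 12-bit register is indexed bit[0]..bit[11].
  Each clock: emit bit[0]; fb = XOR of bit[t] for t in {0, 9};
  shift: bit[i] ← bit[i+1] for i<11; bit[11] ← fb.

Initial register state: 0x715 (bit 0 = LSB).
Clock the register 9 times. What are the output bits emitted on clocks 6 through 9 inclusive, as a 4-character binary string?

0001

reg_0 = 0x715
clock 1: out=1, reg = 0x38A
clock 2: out=0, reg = 0x9C5
clock 3: out=1, reg = 0xCE2
clock 4: out=0, reg = 0x671
clock 5: out=1, reg = 0x338
clock 6: out=0, reg = 0x99C
clock 7: out=0, reg = 0x4CE
clock 8: out=0, reg = 0x267
clock 9: out=1, reg = 0x133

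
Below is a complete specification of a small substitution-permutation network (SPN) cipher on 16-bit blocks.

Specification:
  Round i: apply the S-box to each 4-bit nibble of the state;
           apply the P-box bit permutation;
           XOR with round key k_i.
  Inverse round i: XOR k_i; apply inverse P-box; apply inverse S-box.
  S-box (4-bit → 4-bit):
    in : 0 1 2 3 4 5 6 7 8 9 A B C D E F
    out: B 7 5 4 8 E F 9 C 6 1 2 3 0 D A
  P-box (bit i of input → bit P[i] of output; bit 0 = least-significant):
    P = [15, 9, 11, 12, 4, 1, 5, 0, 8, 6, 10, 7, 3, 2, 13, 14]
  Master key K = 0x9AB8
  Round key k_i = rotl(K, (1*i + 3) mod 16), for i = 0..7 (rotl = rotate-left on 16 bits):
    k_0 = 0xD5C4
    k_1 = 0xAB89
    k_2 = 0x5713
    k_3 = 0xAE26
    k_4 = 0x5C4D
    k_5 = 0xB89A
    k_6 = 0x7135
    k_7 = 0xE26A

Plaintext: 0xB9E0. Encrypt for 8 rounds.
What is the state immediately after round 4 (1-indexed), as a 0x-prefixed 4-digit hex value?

0x1365

s_0 = plaintext = 0xB9E0
s_1 = Round(s_0, k_0) = 0x43B1
s_2 = Round(s_1, k_1) = 0x658B
s_3 = Round(s_2, k_2) = 0x31FE
s_4 = Round(s_3, k_3) = 0x1365
s_5 = Round(s_4, k_4) = 0x6272
s_6 = Round(s_5, k_5) = 0x5587
s_7 = Round(s_6, k_6) = 0x85D0
s_8 = Round(s_7, k_7) = 0x14AA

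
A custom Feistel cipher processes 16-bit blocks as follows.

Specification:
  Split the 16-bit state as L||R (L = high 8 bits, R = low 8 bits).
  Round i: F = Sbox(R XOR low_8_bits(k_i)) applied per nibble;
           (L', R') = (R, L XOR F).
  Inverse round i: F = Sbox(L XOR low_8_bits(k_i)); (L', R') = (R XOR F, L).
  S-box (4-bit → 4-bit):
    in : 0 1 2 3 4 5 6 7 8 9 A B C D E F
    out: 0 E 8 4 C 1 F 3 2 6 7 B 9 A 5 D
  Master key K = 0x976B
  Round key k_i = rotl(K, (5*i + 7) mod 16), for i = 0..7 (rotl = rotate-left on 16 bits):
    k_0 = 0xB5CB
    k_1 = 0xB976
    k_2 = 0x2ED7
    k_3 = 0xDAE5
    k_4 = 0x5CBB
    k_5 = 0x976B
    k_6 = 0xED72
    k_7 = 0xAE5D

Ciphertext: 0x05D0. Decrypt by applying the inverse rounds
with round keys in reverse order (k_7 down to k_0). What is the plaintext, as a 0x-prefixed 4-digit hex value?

0x08D0

s_0 = ciphertext = 0x05D0
s_1 = InvRound(s_0, k_7) = 0xC205
s_2 = InvRound(s_1, k_6) = 0xB5C2
s_3 = InvRound(s_2, k_5) = 0x67B5
s_4 = InvRound(s_3, k_4) = 0x1C67
s_5 = InvRound(s_4, k_3) = 0xB11C
s_6 = InvRound(s_5, k_2) = 0xE3B1
s_7 = InvRound(s_6, k_1) = 0xD0E3
s_8 = InvRound(s_7, k_0) = 0x08D0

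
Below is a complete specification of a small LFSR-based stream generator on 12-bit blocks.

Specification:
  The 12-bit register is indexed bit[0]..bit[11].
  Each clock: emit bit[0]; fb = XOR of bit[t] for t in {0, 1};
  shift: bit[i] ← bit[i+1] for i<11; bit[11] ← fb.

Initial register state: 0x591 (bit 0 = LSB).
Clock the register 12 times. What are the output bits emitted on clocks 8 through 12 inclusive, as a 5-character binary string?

reg_0 = 0x591
clock 1: out=1, reg = 0xAC8
clock 2: out=0, reg = 0x564
clock 3: out=0, reg = 0x2B2
clock 4: out=0, reg = 0x959
clock 5: out=1, reg = 0xCAC
clock 6: out=0, reg = 0x656
clock 7: out=0, reg = 0xB2B
clock 8: out=1, reg = 0x595
clock 9: out=1, reg = 0xACA
clock 10: out=0, reg = 0xD65
clock 11: out=1, reg = 0xEB2
clock 12: out=0, reg = 0xF59

11010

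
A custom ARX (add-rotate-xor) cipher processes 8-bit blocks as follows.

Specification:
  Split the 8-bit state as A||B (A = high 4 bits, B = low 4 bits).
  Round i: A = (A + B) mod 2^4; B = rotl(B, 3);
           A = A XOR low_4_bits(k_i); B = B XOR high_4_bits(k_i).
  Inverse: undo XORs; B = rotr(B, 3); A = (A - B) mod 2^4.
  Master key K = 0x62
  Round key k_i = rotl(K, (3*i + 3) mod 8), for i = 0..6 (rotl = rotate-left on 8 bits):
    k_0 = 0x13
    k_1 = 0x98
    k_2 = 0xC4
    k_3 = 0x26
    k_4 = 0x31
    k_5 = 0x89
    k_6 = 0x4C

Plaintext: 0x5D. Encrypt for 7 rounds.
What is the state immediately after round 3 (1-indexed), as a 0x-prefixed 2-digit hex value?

s_0 = plaintext = 0x5D
s_1 = Round(s_0, k_0) = 0x1F
s_2 = Round(s_1, k_1) = 0x86
s_3 = Round(s_2, k_2) = 0xAF
s_4 = Round(s_3, k_3) = 0xFD
s_5 = Round(s_4, k_4) = 0xDD
s_6 = Round(s_5, k_5) = 0x36
s_7 = Round(s_6, k_6) = 0x57

0xAF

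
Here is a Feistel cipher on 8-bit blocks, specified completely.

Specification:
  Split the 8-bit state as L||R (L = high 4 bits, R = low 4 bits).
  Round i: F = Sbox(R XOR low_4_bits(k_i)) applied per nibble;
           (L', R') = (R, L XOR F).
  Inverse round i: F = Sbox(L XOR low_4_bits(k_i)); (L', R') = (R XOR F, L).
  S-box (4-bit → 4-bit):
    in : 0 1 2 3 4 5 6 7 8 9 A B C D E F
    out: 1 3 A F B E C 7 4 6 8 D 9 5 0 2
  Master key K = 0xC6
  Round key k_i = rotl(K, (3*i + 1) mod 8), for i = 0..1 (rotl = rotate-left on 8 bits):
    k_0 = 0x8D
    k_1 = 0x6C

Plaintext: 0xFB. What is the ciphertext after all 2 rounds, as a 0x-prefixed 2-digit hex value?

s_0 = plaintext = 0xFB
s_1 = Round(s_0, k_0) = 0xB3
s_2 = Round(s_1, k_1) = 0x39

0x39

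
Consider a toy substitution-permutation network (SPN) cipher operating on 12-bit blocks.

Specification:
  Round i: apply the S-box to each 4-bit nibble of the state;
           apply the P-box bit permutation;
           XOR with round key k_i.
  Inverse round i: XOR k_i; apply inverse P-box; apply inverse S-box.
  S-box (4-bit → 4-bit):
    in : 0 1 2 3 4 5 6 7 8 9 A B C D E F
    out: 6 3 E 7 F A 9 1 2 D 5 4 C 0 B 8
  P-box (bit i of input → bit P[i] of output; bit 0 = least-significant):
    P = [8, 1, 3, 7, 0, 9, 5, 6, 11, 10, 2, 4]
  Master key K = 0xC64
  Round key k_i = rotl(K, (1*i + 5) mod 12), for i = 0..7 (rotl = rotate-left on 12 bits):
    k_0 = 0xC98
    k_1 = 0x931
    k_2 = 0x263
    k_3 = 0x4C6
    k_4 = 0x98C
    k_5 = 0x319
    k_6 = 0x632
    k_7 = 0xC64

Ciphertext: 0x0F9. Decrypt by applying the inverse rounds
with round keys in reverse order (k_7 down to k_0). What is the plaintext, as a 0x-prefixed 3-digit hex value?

s_0 = ciphertext = 0x0F9
s_1 = InvRound(s_0, k_7) = 0x47C
s_2 = InvRound(s_1, k_6) = 0xB50
s_3 = InvRound(s_2, k_5) = 0x76B
s_4 = InvRound(s_3, k_4) = 0x345
s_5 = InvRound(s_4, k_3) = 0x81E
s_6 = InvRound(s_5, k_2) = 0x94B
s_7 = InvRound(s_6, k_1) = 0xFC0
s_8 = InvRound(s_7, k_0) = 0xF5A

0xF5A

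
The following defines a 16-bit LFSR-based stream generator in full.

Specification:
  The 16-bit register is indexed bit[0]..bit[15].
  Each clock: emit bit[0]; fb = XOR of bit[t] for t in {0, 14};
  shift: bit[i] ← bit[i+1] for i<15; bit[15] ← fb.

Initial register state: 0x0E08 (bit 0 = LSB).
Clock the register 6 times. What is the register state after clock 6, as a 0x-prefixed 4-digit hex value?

0xA038

reg_0 = 0x0E08
clock 1: out=0, reg = 0x0704
clock 2: out=0, reg = 0x0382
clock 3: out=0, reg = 0x01C1
clock 4: out=1, reg = 0x80E0
clock 5: out=0, reg = 0x4070
clock 6: out=0, reg = 0xA038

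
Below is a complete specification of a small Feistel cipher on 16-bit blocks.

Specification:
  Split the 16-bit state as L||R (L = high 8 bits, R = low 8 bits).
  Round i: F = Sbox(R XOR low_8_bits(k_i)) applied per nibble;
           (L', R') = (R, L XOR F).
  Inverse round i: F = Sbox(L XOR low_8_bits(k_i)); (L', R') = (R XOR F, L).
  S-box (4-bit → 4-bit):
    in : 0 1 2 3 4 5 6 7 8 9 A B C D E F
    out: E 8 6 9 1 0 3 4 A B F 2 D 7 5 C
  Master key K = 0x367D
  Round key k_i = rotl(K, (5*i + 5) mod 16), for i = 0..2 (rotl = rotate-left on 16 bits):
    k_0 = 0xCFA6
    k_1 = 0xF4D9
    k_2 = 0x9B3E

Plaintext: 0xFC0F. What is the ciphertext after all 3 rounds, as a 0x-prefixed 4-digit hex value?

0x7A16

s_0 = plaintext = 0xFC0F
s_1 = Round(s_0, k_0) = 0x0F07
s_2 = Round(s_1, k_1) = 0x077A
s_3 = Round(s_2, k_2) = 0x7A16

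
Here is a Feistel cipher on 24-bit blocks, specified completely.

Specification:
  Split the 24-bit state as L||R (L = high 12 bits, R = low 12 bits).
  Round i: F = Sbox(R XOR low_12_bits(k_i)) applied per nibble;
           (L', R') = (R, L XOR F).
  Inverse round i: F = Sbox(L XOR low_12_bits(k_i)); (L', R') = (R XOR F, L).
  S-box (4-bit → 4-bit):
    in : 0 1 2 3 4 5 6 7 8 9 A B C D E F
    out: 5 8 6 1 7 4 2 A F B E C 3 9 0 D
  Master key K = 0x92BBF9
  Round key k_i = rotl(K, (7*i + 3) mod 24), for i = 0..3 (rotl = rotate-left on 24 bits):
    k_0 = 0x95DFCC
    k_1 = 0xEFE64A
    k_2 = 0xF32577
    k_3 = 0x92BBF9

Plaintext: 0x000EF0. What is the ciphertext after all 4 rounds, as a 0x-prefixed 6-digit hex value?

s_0 = plaintext = 0x000EF0
s_1 = Round(s_0, k_0) = 0xEF0813
s_2 = Round(s_1, k_1) = 0x813EBB
s_3 = Round(s_2, k_2) = 0xEBB420
s_4 = Round(s_3, k_3) = 0x420320

0x420320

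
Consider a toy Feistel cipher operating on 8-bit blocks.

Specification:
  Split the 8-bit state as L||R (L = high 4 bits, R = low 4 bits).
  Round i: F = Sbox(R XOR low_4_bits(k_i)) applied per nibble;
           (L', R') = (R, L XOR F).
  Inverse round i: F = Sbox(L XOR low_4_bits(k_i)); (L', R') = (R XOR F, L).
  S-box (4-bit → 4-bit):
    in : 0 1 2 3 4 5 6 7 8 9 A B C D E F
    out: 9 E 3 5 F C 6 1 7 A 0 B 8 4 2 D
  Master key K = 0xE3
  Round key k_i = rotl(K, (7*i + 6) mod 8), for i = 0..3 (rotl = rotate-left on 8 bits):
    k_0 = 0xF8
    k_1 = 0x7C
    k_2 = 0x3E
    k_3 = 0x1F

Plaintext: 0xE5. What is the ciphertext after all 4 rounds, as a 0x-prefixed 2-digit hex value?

0xED

s_0 = plaintext = 0xE5
s_1 = Round(s_0, k_0) = 0x5A
s_2 = Round(s_1, k_1) = 0xA3
s_3 = Round(s_2, k_2) = 0x3E
s_4 = Round(s_3, k_3) = 0xED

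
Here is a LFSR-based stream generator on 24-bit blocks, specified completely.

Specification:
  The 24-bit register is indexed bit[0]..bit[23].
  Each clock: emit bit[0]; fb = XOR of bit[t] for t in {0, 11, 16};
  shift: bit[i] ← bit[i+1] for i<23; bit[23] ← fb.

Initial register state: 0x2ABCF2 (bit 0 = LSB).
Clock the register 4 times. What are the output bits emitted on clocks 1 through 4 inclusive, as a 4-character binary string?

reg_0 = 0x2ABCF2
clock 1: out=0, reg = 0x955E79
clock 2: out=1, reg = 0xCAAF3C
clock 3: out=0, reg = 0xE5579E
clock 4: out=0, reg = 0xF2ABCF

0100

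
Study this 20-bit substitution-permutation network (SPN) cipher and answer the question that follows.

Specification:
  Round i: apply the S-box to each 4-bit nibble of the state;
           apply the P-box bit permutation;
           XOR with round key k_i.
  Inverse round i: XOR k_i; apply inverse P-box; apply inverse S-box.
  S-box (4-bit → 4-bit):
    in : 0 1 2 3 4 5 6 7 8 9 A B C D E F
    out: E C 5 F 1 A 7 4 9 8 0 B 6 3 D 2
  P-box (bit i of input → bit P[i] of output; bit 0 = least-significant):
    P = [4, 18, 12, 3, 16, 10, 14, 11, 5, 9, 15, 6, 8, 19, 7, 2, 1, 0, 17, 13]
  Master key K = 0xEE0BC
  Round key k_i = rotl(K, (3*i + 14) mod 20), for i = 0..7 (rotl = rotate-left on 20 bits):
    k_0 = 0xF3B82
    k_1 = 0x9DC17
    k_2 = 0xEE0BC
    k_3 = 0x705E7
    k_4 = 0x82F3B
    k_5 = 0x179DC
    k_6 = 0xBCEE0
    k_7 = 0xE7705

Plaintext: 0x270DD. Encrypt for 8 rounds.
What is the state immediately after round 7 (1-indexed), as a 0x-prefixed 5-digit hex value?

0xB21F2

s_0 = plaintext = 0x270DD
s_1 = Round(s_0, k_0) = 0x8BD50
s_2 = Round(s_1, k_1) = 0x5E339
s_3 = Round(s_2, k_2) = 0xF0F51
s_4 = Round(s_3, k_3) = 0xF1B6A
s_5 = Round(s_4, k_4) = 0x969DE
s_6 = Round(s_5, k_5) = 0x84C04
s_7 = Round(s_6, k_6) = 0xB21F2
s_8 = Round(s_7, k_7) = 0xEC2D6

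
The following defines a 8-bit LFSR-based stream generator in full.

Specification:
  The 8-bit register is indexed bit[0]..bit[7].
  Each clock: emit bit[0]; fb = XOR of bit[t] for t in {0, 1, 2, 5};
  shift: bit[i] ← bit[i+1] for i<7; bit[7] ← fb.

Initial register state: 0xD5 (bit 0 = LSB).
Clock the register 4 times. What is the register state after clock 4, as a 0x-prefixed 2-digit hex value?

reg_0 = 0xD5
clock 1: out=1, reg = 0x6A
clock 2: out=0, reg = 0x35
clock 3: out=1, reg = 0x9A
clock 4: out=0, reg = 0xCD

0xCD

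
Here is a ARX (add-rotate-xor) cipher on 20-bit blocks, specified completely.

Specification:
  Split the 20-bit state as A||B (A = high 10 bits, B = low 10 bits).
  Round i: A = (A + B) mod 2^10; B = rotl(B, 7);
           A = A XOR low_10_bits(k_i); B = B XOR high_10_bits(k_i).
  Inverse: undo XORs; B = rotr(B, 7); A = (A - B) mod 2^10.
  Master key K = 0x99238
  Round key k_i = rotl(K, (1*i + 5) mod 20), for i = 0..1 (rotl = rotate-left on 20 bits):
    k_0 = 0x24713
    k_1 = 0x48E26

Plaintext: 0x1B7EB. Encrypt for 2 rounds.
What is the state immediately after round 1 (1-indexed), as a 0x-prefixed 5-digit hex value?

s_0 = plaintext = 0x1B7EB
s_1 = Round(s_0, k_0) = 0xD2D6C
s_2 = Round(s_1, k_1) = 0xA470E

0xD2D6C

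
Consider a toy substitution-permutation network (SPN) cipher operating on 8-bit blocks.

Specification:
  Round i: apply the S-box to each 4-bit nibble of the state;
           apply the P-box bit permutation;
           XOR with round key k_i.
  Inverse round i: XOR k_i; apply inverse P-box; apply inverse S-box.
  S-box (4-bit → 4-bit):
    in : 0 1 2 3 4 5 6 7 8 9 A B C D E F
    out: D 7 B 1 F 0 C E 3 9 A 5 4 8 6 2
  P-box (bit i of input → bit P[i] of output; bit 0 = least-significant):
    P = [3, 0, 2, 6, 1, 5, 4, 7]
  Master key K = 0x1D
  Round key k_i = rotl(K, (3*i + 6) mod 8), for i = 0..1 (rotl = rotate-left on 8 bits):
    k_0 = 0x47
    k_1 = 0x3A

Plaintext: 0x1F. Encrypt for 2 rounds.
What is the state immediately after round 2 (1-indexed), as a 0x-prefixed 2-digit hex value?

s_0 = plaintext = 0x1F
s_1 = Round(s_0, k_0) = 0x74
s_2 = Round(s_1, k_1) = 0xC7

0xC7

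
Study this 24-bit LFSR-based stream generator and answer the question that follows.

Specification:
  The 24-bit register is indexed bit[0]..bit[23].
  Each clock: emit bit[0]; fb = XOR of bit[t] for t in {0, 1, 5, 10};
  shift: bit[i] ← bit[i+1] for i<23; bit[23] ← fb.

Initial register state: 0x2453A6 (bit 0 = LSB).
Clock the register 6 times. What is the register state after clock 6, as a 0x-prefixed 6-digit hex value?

reg_0 = 0x2453A6
clock 1: out=0, reg = 0x1229D3
clock 2: out=1, reg = 0x0914E9
clock 3: out=1, reg = 0x848A74
clock 4: out=0, reg = 0xC2453A
clock 5: out=0, reg = 0xE1229D
clock 6: out=1, reg = 0xF0914E

0xF0914E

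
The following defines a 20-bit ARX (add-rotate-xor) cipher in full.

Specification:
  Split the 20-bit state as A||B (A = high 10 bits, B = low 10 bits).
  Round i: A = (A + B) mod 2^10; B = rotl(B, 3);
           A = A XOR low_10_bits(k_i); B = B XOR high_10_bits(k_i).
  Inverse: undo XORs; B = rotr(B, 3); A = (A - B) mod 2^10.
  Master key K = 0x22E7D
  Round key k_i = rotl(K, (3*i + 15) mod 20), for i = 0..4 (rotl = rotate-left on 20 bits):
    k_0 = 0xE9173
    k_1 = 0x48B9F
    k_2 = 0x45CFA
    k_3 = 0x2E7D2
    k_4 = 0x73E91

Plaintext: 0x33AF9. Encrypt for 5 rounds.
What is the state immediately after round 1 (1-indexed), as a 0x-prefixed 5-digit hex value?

0xAD069

s_0 = plaintext = 0x33AF9
s_1 = Round(s_0, k_0) = 0xAD069
s_2 = Round(s_1, k_1) = 0x20A6A
s_3 = Round(s_2, k_2) = 0x85A43
s_4 = Round(s_3, k_3) = 0xE2EA5
s_5 = Round(s_4, k_4) = 0x284E2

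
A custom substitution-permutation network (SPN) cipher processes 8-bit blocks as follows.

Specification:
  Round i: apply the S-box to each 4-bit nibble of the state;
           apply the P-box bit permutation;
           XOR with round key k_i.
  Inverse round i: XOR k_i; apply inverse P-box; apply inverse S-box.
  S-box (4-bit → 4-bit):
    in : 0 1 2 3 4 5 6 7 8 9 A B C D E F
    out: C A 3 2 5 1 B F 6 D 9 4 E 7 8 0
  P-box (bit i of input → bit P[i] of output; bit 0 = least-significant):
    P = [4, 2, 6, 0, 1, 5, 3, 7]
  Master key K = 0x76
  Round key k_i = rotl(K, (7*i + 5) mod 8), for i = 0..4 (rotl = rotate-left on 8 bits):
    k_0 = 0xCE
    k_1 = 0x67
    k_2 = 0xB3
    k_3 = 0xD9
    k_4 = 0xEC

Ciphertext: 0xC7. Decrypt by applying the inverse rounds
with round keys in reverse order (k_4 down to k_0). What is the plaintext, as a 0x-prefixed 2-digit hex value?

0x87

s_0 = ciphertext = 0xC7
s_1 = InvRound(s_0, k_4) = 0xDE
s_2 = InvRound(s_1, k_3) = 0x51
s_3 = InvRound(s_2, k_2) = 0x6B
s_4 = InvRound(s_3, k_1) = 0xB3
s_5 = InvRound(s_4, k_0) = 0x87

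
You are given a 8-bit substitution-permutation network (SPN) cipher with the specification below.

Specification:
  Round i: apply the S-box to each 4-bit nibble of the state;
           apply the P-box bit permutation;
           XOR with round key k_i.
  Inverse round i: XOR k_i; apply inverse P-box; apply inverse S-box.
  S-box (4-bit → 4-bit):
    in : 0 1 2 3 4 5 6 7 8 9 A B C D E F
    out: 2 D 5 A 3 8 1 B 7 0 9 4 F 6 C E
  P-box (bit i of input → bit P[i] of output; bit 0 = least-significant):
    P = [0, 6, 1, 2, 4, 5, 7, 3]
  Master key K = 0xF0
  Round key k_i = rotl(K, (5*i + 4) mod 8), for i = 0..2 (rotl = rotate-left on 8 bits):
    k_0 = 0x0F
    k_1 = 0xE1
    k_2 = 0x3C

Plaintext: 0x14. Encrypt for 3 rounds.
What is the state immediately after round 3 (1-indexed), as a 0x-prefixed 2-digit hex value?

0x4C

s_0 = plaintext = 0x14
s_1 = Round(s_0, k_0) = 0xD6
s_2 = Round(s_1, k_1) = 0x40
s_3 = Round(s_2, k_2) = 0x4C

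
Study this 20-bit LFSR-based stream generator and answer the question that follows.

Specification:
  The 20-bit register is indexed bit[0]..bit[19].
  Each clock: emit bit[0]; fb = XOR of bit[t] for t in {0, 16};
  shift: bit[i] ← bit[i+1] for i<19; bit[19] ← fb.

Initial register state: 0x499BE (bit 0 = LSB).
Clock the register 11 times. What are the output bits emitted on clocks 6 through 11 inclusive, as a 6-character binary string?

101100

reg_0 = 0x499BE
clock 1: out=0, reg = 0x24CDF
clock 2: out=1, reg = 0x9266F
clock 3: out=1, reg = 0x49337
clock 4: out=1, reg = 0xA499B
clock 5: out=1, reg = 0xD24CD
clock 6: out=1, reg = 0x69266
clock 7: out=0, reg = 0x34933
clock 8: out=1, reg = 0x1A499
clock 9: out=1, reg = 0x0D24C
clock 10: out=0, reg = 0x06926
clock 11: out=0, reg = 0x03493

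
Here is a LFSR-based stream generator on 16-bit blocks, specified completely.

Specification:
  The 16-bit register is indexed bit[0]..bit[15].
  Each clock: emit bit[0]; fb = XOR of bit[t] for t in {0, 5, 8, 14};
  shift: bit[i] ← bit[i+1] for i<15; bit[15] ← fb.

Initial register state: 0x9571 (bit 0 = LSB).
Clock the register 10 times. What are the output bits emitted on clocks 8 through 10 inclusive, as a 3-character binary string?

010

reg_0 = 0x9571
clock 1: out=1, reg = 0xCAB8
clock 2: out=0, reg = 0x655C
clock 3: out=0, reg = 0x32AE
clock 4: out=0, reg = 0x9957
clock 5: out=1, reg = 0x4CAB
clock 6: out=1, reg = 0xA655
clock 7: out=1, reg = 0xD32A
clock 8: out=0, reg = 0xE995
clock 9: out=1, reg = 0xF4CA
clock 10: out=0, reg = 0xFA65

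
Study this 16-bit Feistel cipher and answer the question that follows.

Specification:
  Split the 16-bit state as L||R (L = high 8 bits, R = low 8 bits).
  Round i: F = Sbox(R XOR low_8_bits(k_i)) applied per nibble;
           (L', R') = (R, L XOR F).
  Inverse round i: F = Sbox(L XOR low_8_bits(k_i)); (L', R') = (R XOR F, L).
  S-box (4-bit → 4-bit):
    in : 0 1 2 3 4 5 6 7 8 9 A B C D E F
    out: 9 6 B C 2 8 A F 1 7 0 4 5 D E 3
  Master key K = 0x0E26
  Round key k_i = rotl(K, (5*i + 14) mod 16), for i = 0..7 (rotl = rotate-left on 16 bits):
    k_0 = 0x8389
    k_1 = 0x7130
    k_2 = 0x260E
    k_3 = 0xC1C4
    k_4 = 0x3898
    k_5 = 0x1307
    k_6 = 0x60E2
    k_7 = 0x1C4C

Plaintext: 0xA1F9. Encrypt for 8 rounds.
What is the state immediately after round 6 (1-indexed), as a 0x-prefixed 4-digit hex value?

s_0 = plaintext = 0xA1F9
s_1 = Round(s_0, k_0) = 0xF958
s_2 = Round(s_1, k_1) = 0x5858
s_3 = Round(s_2, k_2) = 0x58D2
s_4 = Round(s_3, k_3) = 0xD232
s_5 = Round(s_4, k_4) = 0x32D2
s_6 = Round(s_5, k_5) = 0xD2EA
s_7 = Round(s_6, k_6) = 0xEA43
s_8 = Round(s_7, k_7) = 0x4379

0xD2EA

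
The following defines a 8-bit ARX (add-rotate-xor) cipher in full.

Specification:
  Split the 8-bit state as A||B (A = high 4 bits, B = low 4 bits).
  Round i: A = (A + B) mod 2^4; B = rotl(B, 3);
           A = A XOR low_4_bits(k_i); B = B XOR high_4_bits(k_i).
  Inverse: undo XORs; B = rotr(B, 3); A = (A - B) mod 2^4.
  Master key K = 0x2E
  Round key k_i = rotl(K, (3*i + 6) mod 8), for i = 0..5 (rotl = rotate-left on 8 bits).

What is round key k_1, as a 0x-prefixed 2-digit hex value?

0x5C

K = 0x2E
k_0 = rotl(K, (3*0+6) mod 8) = rotl(K, 6) = 0x8B
k_1 = rotl(K, (3*1+6) mod 8) = rotl(K, 1) = 0x5C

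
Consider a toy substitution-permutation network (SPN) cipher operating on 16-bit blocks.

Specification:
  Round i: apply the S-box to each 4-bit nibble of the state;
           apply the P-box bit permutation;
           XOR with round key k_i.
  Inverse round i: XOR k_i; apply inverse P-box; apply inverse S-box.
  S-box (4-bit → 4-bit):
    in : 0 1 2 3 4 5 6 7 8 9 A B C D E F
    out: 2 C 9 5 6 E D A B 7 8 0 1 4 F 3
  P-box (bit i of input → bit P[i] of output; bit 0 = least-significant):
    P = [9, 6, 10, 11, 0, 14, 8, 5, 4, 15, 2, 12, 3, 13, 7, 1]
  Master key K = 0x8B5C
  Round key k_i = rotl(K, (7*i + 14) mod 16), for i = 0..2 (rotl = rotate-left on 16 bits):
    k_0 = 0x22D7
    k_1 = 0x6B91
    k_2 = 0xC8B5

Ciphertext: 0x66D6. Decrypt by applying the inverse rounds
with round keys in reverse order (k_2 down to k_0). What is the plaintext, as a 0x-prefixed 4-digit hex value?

s_0 = ciphertext = 0x66D6
s_1 = InvRound(s_0, k_2) = 0x702E
s_2 = InvRound(s_1, k_1) = 0x6662
s_3 = InvRound(s_2, k_0) = 0xD38D

0xD38D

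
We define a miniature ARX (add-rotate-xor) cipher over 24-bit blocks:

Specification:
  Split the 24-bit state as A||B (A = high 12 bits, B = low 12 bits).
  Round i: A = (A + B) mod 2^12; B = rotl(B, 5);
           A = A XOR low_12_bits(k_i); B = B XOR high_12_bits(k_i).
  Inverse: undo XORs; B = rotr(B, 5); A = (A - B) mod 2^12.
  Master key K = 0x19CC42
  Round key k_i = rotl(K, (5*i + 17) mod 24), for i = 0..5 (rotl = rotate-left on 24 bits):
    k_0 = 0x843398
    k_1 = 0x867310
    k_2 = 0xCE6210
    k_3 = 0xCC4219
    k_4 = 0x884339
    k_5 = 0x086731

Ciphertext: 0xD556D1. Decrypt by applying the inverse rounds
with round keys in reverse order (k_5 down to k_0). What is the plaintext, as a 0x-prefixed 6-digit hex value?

s_0 = ciphertext = 0xD556D1
s_1 = InvRound(s_0, k_5) = 0xEB2BB2
s_2 = InvRound(s_1, k_4) = 0x272B19
s_3 = InvRound(s_2, k_3) = 0x1ADEBE
s_4 = InvRound(s_3, k_2) = 0x7ABC12
s_5 = InvRound(s_4, k_1) = 0xA18AA3
s_6 = InvRound(s_5, k_0) = 0x969017

0x969017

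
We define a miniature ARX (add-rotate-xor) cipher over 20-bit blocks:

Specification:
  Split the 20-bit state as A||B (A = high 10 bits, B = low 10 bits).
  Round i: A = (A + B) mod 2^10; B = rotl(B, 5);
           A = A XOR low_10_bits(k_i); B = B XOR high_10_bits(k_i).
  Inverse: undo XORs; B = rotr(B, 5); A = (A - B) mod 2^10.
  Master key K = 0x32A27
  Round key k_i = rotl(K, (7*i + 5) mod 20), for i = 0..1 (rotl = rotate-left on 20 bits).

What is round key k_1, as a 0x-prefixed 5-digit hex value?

0x2732A

K = 0x32A27
k_0 = rotl(K, (7*0+5) mod 20) = rotl(K, 5) = 0x544E6
k_1 = rotl(K, (7*1+5) mod 20) = rotl(K, 12) = 0x2732A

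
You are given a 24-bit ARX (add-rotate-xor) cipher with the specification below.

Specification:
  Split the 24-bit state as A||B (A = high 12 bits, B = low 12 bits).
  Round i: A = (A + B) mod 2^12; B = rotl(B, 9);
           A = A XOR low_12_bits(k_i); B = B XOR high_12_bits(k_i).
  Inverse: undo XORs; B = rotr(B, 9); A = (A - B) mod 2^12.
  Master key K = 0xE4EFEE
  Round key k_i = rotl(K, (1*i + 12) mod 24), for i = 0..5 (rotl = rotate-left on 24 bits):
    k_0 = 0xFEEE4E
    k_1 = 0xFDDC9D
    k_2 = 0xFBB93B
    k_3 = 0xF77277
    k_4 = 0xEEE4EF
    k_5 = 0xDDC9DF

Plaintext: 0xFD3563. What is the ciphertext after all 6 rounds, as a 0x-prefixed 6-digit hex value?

s_0 = plaintext = 0xFD3563
s_1 = Round(s_0, k_0) = 0xB78942
s_2 = Round(s_1, k_1) = 0x827AF5
s_3 = Round(s_2, k_2) = 0xA274E5
s_4 = Round(s_3, k_3) = 0xD7B5EB
s_5 = Round(s_4, k_4) = 0x789853
s_6 = Round(s_5, k_5) = 0x603AD6

0x603AD6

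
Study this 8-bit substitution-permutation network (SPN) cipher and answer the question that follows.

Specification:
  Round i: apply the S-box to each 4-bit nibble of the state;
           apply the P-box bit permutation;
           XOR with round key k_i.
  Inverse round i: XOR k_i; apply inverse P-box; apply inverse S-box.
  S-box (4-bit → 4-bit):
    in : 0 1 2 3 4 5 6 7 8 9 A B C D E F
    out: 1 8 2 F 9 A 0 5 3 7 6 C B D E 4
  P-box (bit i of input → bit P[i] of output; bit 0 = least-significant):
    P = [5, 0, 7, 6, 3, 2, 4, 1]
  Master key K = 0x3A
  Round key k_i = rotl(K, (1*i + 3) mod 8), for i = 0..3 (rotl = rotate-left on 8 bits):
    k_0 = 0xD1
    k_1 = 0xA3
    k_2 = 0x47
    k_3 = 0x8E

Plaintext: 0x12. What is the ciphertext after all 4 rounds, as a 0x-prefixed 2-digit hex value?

0xF6

s_0 = plaintext = 0x12
s_1 = Round(s_0, k_0) = 0xD2
s_2 = Round(s_1, k_1) = 0xB8
s_3 = Round(s_2, k_2) = 0x74
s_4 = Round(s_3, k_3) = 0xF6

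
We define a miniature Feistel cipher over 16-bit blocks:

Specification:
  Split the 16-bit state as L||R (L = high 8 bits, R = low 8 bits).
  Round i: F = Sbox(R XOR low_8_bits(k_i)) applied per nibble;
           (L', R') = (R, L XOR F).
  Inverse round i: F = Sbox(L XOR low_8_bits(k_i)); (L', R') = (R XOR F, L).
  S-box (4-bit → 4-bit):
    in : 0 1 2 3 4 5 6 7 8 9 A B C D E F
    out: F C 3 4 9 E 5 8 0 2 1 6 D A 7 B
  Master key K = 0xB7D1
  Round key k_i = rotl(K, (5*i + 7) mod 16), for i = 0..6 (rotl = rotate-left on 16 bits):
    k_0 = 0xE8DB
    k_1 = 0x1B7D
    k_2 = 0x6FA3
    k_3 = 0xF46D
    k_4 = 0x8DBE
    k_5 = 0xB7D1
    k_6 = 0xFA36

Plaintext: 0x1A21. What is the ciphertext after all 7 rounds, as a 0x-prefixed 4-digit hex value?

s_0 = plaintext = 0x1A21
s_1 = Round(s_0, k_0) = 0x21AB
s_2 = Round(s_1, k_1) = 0xAB84
s_3 = Round(s_2, k_2) = 0x8493
s_4 = Round(s_3, k_3) = 0x9333
s_5 = Round(s_4, k_4) = 0x3399
s_6 = Round(s_5, k_5) = 0x99A3
s_7 = Round(s_6, k_6) = 0xA3B7

0xA3B7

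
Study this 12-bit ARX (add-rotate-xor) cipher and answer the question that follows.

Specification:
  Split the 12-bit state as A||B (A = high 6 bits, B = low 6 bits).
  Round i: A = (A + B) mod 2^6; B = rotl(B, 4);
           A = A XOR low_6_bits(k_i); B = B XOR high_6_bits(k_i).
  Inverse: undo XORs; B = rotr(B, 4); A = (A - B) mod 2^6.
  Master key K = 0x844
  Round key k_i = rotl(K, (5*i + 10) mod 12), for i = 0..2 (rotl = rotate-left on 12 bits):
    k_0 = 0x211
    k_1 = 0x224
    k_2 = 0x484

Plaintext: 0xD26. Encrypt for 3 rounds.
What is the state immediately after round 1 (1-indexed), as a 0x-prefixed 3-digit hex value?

0x2E1

s_0 = plaintext = 0xD26
s_1 = Round(s_0, k_0) = 0x2E1
s_2 = Round(s_1, k_1) = 0x210
s_3 = Round(s_2, k_2) = 0x716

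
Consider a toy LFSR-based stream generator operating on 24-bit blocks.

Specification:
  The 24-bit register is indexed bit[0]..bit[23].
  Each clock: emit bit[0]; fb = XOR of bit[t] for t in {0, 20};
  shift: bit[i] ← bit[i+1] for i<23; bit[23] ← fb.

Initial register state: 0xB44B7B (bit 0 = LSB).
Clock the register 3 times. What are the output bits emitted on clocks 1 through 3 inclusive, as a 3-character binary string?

110

reg_0 = 0xB44B7B
clock 1: out=1, reg = 0x5A25BD
clock 2: out=1, reg = 0x2D12DE
clock 3: out=0, reg = 0x16896F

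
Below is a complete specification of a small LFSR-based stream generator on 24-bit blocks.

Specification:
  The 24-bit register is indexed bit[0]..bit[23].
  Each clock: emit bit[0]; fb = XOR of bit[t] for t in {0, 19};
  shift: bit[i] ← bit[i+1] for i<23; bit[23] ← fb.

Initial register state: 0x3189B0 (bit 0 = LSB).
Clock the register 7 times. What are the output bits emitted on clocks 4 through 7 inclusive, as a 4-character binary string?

0110

reg_0 = 0x3189B0
clock 1: out=0, reg = 0x18C4D8
clock 2: out=0, reg = 0x8C626C
clock 3: out=0, reg = 0xC63136
clock 4: out=0, reg = 0x63189B
clock 5: out=1, reg = 0xB18C4D
clock 6: out=1, reg = 0xD8C626
clock 7: out=0, reg = 0xEC6313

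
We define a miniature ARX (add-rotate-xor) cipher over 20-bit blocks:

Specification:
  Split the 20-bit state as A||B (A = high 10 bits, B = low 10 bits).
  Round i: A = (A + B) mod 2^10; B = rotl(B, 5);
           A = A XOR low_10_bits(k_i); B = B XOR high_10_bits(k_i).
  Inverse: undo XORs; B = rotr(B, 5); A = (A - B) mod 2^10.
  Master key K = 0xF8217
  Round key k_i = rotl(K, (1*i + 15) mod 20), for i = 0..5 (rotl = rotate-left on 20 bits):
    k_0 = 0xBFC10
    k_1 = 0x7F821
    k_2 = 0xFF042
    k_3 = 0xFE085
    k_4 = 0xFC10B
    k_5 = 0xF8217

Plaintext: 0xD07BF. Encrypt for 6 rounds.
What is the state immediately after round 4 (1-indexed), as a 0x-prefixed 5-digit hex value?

s_0 = plaintext = 0xD07BF
s_1 = Round(s_0, k_0) = 0xC4102
s_2 = Round(s_1, k_1) = 0x0CDB6
s_3 = Round(s_2, k_2) = 0x6AD31
s_4 = Round(s_3, k_3) = 0x965D1
s_5 = Round(s_4, k_4) = 0x485DE
s_6 = Round(s_5, k_5) = 0x3A02E

0x965D1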